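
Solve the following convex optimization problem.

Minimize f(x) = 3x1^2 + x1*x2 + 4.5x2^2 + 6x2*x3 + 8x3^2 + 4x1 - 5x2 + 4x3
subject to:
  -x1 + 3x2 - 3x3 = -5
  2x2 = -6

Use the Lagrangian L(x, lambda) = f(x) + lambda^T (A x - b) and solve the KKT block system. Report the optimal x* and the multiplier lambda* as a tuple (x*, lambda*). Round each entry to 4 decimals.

Form the Lagrangian:
  L(x, lambda) = (1/2) x^T Q x + c^T x + lambda^T (A x - b)
Stationarity (grad_x L = 0): Q x + c + A^T lambda = 0.
Primal feasibility: A x = b.

This gives the KKT block system:
  [ Q   A^T ] [ x     ]   [-c ]
  [ A    0  ] [ lambda ] = [ b ]

Solving the linear system:
  x*      = (-1.6429, -3, -0.7857)
  lambda* = (-8.8571, 32.4643)
  f(x*)   = 77.8929

x* = (-1.6429, -3, -0.7857), lambda* = (-8.8571, 32.4643)


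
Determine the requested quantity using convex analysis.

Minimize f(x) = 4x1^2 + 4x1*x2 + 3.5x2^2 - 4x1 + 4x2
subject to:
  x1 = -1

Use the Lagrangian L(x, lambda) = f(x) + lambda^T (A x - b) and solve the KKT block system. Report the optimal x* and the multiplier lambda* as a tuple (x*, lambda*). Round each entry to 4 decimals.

Form the Lagrangian:
  L(x, lambda) = (1/2) x^T Q x + c^T x + lambda^T (A x - b)
Stationarity (grad_x L = 0): Q x + c + A^T lambda = 0.
Primal feasibility: A x = b.

This gives the KKT block system:
  [ Q   A^T ] [ x     ]   [-c ]
  [ A    0  ] [ lambda ] = [ b ]

Solving the linear system:
  x*      = (-1, 0)
  lambda* = (12)
  f(x*)   = 8

x* = (-1, 0), lambda* = (12)


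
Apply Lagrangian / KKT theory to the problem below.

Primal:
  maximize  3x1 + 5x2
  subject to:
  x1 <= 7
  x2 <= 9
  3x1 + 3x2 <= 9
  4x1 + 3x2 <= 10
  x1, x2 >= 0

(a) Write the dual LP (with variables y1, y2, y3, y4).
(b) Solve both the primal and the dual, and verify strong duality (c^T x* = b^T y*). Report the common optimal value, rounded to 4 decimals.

The standard primal-dual pair for 'max c^T x s.t. A x <= b, x >= 0' is:
  Dual:  min b^T y  s.t.  A^T y >= c,  y >= 0.

So the dual LP is:
  minimize  7y1 + 9y2 + 9y3 + 10y4
  subject to:
    y1 + 3y3 + 4y4 >= 3
    y2 + 3y3 + 3y4 >= 5
    y1, y2, y3, y4 >= 0

Solving the primal: x* = (0, 3).
  primal value c^T x* = 15.
Solving the dual: y* = (0, 0, 1.6667, 0).
  dual value b^T y* = 15.
Strong duality: c^T x* = b^T y*. Confirmed.

15


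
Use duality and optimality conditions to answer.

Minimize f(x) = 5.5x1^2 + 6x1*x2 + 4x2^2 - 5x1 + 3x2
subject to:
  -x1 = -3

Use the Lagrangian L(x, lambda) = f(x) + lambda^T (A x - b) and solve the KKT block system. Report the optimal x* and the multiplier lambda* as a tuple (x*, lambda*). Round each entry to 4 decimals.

Form the Lagrangian:
  L(x, lambda) = (1/2) x^T Q x + c^T x + lambda^T (A x - b)
Stationarity (grad_x L = 0): Q x + c + A^T lambda = 0.
Primal feasibility: A x = b.

This gives the KKT block system:
  [ Q   A^T ] [ x     ]   [-c ]
  [ A    0  ] [ lambda ] = [ b ]

Solving the linear system:
  x*      = (3, -2.625)
  lambda* = (12.25)
  f(x*)   = 6.9375

x* = (3, -2.625), lambda* = (12.25)


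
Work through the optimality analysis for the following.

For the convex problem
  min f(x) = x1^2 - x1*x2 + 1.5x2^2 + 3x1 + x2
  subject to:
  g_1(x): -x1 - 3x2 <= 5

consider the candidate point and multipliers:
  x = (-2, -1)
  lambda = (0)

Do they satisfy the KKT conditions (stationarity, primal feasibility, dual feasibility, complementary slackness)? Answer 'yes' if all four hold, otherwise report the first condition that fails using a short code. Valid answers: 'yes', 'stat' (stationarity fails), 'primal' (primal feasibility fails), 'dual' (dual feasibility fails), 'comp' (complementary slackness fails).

Gradient of f: grad f(x) = Q x + c = (0, 0)
Constraint values g_i(x) = a_i^T x - b_i:
  g_1((-2, -1)) = 0
Stationarity residual: grad f(x) + sum_i lambda_i a_i = (0, 0)
  -> stationarity OK
Primal feasibility (all g_i <= 0): OK
Dual feasibility (all lambda_i >= 0): OK
Complementary slackness (lambda_i * g_i(x) = 0 for all i): OK

Verdict: yes, KKT holds.

yes


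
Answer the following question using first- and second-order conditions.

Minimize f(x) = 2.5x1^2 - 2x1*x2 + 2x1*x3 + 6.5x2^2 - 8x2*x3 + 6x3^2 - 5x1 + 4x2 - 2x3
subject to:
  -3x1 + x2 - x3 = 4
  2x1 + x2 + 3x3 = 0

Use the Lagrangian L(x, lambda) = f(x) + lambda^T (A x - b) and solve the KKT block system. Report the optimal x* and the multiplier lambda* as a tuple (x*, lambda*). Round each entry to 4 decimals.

Form the Lagrangian:
  L(x, lambda) = (1/2) x^T Q x + c^T x + lambda^T (A x - b)
Stationarity (grad_x L = 0): Q x + c + A^T lambda = 0.
Primal feasibility: A x = b.

This gives the KKT block system:
  [ Q   A^T ] [ x     ]   [-c ]
  [ A    0  ] [ lambda ] = [ b ]

Solving the linear system:
  x*      = (-1.4296, 0.4982, 0.787)
  lambda* = (-5.13, -1.9097)
  f(x*)   = 14.0433

x* = (-1.4296, 0.4982, 0.787), lambda* = (-5.13, -1.9097)


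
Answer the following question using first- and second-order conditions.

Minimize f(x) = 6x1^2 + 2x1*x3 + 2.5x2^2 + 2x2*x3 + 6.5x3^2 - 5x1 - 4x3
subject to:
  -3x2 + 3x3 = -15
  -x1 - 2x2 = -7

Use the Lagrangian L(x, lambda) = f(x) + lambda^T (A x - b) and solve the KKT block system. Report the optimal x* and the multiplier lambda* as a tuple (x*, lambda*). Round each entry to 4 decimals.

Form the Lagrangian:
  L(x, lambda) = (1/2) x^T Q x + c^T x + lambda^T (A x - b)
Stationarity (grad_x L = 0): Q x + c + A^T lambda = 0.
Primal feasibility: A x = b.

This gives the KKT block system:
  [ Q   A^T ] [ x     ]   [-c ]
  [ A    0  ] [ lambda ] = [ b ]

Solving the linear system:
  x*      = (0.4516, 3.2742, -1.7258)
  lambda* = (6.328, -3.0323)
  f(x*)   = 39.1694

x* = (0.4516, 3.2742, -1.7258), lambda* = (6.328, -3.0323)


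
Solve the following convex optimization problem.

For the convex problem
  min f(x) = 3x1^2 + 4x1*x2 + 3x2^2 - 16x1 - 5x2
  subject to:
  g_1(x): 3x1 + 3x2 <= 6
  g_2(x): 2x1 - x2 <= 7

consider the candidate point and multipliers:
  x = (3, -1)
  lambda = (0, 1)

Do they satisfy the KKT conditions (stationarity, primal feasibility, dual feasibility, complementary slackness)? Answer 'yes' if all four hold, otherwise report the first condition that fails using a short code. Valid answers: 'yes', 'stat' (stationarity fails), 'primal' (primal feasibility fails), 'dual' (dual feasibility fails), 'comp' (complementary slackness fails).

Gradient of f: grad f(x) = Q x + c = (-2, 1)
Constraint values g_i(x) = a_i^T x - b_i:
  g_1((3, -1)) = 0
  g_2((3, -1)) = 0
Stationarity residual: grad f(x) + sum_i lambda_i a_i = (0, 0)
  -> stationarity OK
Primal feasibility (all g_i <= 0): OK
Dual feasibility (all lambda_i >= 0): OK
Complementary slackness (lambda_i * g_i(x) = 0 for all i): OK

Verdict: yes, KKT holds.

yes


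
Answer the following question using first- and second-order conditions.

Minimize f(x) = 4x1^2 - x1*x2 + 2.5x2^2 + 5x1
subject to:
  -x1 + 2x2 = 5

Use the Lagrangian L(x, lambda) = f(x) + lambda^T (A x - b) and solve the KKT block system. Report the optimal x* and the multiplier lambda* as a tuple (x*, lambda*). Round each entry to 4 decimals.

Form the Lagrangian:
  L(x, lambda) = (1/2) x^T Q x + c^T x + lambda^T (A x - b)
Stationarity (grad_x L = 0): Q x + c + A^T lambda = 0.
Primal feasibility: A x = b.

This gives the KKT block system:
  [ Q   A^T ] [ x     ]   [-c ]
  [ A    0  ] [ lambda ] = [ b ]

Solving the linear system:
  x*      = (-1.0606, 1.9697)
  lambda* = (-5.4545)
  f(x*)   = 10.9848

x* = (-1.0606, 1.9697), lambda* = (-5.4545)


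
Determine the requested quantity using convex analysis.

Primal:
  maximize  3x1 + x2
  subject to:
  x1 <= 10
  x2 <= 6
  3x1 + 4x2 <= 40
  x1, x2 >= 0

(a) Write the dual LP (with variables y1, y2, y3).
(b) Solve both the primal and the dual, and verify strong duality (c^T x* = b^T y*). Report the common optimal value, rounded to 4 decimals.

The standard primal-dual pair for 'max c^T x s.t. A x <= b, x >= 0' is:
  Dual:  min b^T y  s.t.  A^T y >= c,  y >= 0.

So the dual LP is:
  minimize  10y1 + 6y2 + 40y3
  subject to:
    y1 + 3y3 >= 3
    y2 + 4y3 >= 1
    y1, y2, y3 >= 0

Solving the primal: x* = (10, 2.5).
  primal value c^T x* = 32.5.
Solving the dual: y* = (2.25, 0, 0.25).
  dual value b^T y* = 32.5.
Strong duality: c^T x* = b^T y*. Confirmed.

32.5


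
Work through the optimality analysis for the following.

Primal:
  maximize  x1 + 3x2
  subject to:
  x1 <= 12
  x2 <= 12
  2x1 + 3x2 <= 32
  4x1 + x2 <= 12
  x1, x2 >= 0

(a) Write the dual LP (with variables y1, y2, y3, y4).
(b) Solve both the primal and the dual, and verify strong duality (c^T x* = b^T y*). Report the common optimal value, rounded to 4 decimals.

The standard primal-dual pair for 'max c^T x s.t. A x <= b, x >= 0' is:
  Dual:  min b^T y  s.t.  A^T y >= c,  y >= 0.

So the dual LP is:
  minimize  12y1 + 12y2 + 32y3 + 12y4
  subject to:
    y1 + 2y3 + 4y4 >= 1
    y2 + 3y3 + y4 >= 3
    y1, y2, y3, y4 >= 0

Solving the primal: x* = (0, 10.6667).
  primal value c^T x* = 32.
Solving the dual: y* = (0, 0, 1, 0).
  dual value b^T y* = 32.
Strong duality: c^T x* = b^T y*. Confirmed.

32


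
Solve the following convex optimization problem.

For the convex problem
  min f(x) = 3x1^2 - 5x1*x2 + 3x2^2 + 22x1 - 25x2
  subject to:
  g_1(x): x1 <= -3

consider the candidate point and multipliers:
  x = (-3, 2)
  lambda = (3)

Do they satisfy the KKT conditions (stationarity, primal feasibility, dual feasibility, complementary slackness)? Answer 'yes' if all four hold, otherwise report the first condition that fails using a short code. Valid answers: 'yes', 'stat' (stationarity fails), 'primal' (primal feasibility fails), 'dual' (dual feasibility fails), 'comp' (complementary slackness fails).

Gradient of f: grad f(x) = Q x + c = (-6, 2)
Constraint values g_i(x) = a_i^T x - b_i:
  g_1((-3, 2)) = 0
Stationarity residual: grad f(x) + sum_i lambda_i a_i = (-3, 2)
  -> stationarity FAILS
Primal feasibility (all g_i <= 0): OK
Dual feasibility (all lambda_i >= 0): OK
Complementary slackness (lambda_i * g_i(x) = 0 for all i): OK

Verdict: the first failing condition is stationarity -> stat.

stat


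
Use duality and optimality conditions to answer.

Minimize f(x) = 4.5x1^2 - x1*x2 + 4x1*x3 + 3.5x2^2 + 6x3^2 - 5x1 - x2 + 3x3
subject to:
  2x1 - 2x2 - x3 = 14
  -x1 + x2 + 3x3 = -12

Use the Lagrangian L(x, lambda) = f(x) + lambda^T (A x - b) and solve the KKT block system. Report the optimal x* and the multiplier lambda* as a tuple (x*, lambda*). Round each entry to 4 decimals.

Form the Lagrangian:
  L(x, lambda) = (1/2) x^T Q x + c^T x + lambda^T (A x - b)
Stationarity (grad_x L = 0): Q x + c + A^T lambda = 0.
Primal feasibility: A x = b.

This gives the KKT block system:
  [ Q   A^T ] [ x     ]   [-c ]
  [ A    0  ] [ lambda ] = [ b ]

Solving the linear system:
  x*      = (3.5714, -2.4286, -2)
  lambda* = (-11.6, -1.6286)
  f(x*)   = 60.7143

x* = (3.5714, -2.4286, -2), lambda* = (-11.6, -1.6286)


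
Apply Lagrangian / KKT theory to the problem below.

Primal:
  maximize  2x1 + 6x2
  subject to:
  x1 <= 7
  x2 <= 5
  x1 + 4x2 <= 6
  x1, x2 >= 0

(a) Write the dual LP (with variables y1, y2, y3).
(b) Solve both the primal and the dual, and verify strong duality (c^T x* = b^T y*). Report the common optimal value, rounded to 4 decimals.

The standard primal-dual pair for 'max c^T x s.t. A x <= b, x >= 0' is:
  Dual:  min b^T y  s.t.  A^T y >= c,  y >= 0.

So the dual LP is:
  minimize  7y1 + 5y2 + 6y3
  subject to:
    y1 + y3 >= 2
    y2 + 4y3 >= 6
    y1, y2, y3 >= 0

Solving the primal: x* = (6, 0).
  primal value c^T x* = 12.
Solving the dual: y* = (0, 0, 2).
  dual value b^T y* = 12.
Strong duality: c^T x* = b^T y*. Confirmed.

12


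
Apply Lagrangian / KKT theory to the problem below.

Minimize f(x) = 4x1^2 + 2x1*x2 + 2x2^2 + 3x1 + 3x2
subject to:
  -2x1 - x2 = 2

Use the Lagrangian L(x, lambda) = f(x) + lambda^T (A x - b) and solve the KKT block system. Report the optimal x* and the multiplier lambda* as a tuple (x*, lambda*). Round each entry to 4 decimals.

Form the Lagrangian:
  L(x, lambda) = (1/2) x^T Q x + c^T x + lambda^T (A x - b)
Stationarity (grad_x L = 0): Q x + c + A^T lambda = 0.
Primal feasibility: A x = b.

This gives the KKT block system:
  [ Q   A^T ] [ x     ]   [-c ]
  [ A    0  ] [ lambda ] = [ b ]

Solving the linear system:
  x*      = (-0.5625, -0.875)
  lambda* = (-1.625)
  f(x*)   = -0.5312

x* = (-0.5625, -0.875), lambda* = (-1.625)


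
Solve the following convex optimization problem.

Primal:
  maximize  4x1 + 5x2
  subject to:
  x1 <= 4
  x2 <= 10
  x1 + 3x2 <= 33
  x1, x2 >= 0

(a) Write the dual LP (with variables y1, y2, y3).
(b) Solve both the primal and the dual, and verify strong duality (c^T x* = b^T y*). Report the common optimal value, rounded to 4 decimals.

The standard primal-dual pair for 'max c^T x s.t. A x <= b, x >= 0' is:
  Dual:  min b^T y  s.t.  A^T y >= c,  y >= 0.

So the dual LP is:
  minimize  4y1 + 10y2 + 33y3
  subject to:
    y1 + y3 >= 4
    y2 + 3y3 >= 5
    y1, y2, y3 >= 0

Solving the primal: x* = (4, 9.6667).
  primal value c^T x* = 64.3333.
Solving the dual: y* = (2.3333, 0, 1.6667).
  dual value b^T y* = 64.3333.
Strong duality: c^T x* = b^T y*. Confirmed.

64.3333


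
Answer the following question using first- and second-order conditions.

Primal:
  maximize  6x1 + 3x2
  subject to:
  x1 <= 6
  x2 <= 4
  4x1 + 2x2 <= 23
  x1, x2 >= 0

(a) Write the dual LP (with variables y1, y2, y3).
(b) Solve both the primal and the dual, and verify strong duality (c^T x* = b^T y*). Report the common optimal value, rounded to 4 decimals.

The standard primal-dual pair for 'max c^T x s.t. A x <= b, x >= 0' is:
  Dual:  min b^T y  s.t.  A^T y >= c,  y >= 0.

So the dual LP is:
  minimize  6y1 + 4y2 + 23y3
  subject to:
    y1 + 4y3 >= 6
    y2 + 2y3 >= 3
    y1, y2, y3 >= 0

Solving the primal: x* = (5.75, 0).
  primal value c^T x* = 34.5.
Solving the dual: y* = (0, 0, 1.5).
  dual value b^T y* = 34.5.
Strong duality: c^T x* = b^T y*. Confirmed.

34.5


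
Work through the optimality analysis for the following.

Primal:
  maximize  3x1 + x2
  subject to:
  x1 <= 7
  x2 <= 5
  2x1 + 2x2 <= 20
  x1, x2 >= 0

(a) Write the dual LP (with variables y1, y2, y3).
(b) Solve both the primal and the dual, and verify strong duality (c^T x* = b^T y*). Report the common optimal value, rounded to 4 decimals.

The standard primal-dual pair for 'max c^T x s.t. A x <= b, x >= 0' is:
  Dual:  min b^T y  s.t.  A^T y >= c,  y >= 0.

So the dual LP is:
  minimize  7y1 + 5y2 + 20y3
  subject to:
    y1 + 2y3 >= 3
    y2 + 2y3 >= 1
    y1, y2, y3 >= 0

Solving the primal: x* = (7, 3).
  primal value c^T x* = 24.
Solving the dual: y* = (2, 0, 0.5).
  dual value b^T y* = 24.
Strong duality: c^T x* = b^T y*. Confirmed.

24


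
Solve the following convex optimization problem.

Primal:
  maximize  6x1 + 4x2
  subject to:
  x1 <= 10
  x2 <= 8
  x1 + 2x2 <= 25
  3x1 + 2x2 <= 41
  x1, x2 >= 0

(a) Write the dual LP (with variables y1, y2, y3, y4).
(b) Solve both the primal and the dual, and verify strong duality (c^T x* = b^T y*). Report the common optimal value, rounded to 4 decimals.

The standard primal-dual pair for 'max c^T x s.t. A x <= b, x >= 0' is:
  Dual:  min b^T y  s.t.  A^T y >= c,  y >= 0.

So the dual LP is:
  minimize  10y1 + 8y2 + 25y3 + 41y4
  subject to:
    y1 + y3 + 3y4 >= 6
    y2 + 2y3 + 2y4 >= 4
    y1, y2, y3, y4 >= 0

Solving the primal: x* = (10, 5.5).
  primal value c^T x* = 82.
Solving the dual: y* = (0, 0, 0, 2).
  dual value b^T y* = 82.
Strong duality: c^T x* = b^T y*. Confirmed.

82


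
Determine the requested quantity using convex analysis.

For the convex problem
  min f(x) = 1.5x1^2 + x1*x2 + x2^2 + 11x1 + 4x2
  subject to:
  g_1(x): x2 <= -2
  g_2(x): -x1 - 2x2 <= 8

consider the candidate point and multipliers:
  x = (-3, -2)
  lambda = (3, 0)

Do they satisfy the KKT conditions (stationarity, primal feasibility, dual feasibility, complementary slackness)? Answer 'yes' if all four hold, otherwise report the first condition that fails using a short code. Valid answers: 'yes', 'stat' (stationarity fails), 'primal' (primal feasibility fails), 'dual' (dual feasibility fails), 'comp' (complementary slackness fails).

Gradient of f: grad f(x) = Q x + c = (0, -3)
Constraint values g_i(x) = a_i^T x - b_i:
  g_1((-3, -2)) = 0
  g_2((-3, -2)) = -1
Stationarity residual: grad f(x) + sum_i lambda_i a_i = (0, 0)
  -> stationarity OK
Primal feasibility (all g_i <= 0): OK
Dual feasibility (all lambda_i >= 0): OK
Complementary slackness (lambda_i * g_i(x) = 0 for all i): OK

Verdict: yes, KKT holds.

yes


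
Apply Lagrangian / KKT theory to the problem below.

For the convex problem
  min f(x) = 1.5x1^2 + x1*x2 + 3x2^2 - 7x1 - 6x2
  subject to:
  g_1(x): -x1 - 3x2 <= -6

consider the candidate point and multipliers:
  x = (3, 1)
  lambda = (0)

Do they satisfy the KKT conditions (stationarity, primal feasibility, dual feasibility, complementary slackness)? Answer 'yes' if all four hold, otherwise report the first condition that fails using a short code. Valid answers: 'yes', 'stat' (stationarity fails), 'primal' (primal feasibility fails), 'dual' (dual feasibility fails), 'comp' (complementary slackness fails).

Gradient of f: grad f(x) = Q x + c = (3, 3)
Constraint values g_i(x) = a_i^T x - b_i:
  g_1((3, 1)) = 0
Stationarity residual: grad f(x) + sum_i lambda_i a_i = (3, 3)
  -> stationarity FAILS
Primal feasibility (all g_i <= 0): OK
Dual feasibility (all lambda_i >= 0): OK
Complementary slackness (lambda_i * g_i(x) = 0 for all i): OK

Verdict: the first failing condition is stationarity -> stat.

stat


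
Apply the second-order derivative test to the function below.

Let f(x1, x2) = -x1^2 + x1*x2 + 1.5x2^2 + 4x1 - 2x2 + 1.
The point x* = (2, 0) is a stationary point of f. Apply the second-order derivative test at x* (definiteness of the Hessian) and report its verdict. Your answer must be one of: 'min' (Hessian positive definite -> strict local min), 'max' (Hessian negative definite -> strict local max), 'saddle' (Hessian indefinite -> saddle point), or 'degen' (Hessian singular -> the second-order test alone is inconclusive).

Compute the Hessian H = grad^2 f:
  H = [[-2, 1], [1, 3]]
Verify stationarity: grad f(x*) = H x* + g = (0, 0).
Eigenvalues of H: -2.1926, 3.1926.
Eigenvalues have mixed signs, so H is indefinite -> x* is a saddle point.

saddle


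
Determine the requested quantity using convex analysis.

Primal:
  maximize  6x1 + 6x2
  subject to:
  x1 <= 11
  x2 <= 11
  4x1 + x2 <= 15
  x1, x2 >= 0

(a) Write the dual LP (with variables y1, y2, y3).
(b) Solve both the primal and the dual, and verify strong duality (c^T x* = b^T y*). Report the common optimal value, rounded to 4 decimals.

The standard primal-dual pair for 'max c^T x s.t. A x <= b, x >= 0' is:
  Dual:  min b^T y  s.t.  A^T y >= c,  y >= 0.

So the dual LP is:
  minimize  11y1 + 11y2 + 15y3
  subject to:
    y1 + 4y3 >= 6
    y2 + y3 >= 6
    y1, y2, y3 >= 0

Solving the primal: x* = (1, 11).
  primal value c^T x* = 72.
Solving the dual: y* = (0, 4.5, 1.5).
  dual value b^T y* = 72.
Strong duality: c^T x* = b^T y*. Confirmed.

72


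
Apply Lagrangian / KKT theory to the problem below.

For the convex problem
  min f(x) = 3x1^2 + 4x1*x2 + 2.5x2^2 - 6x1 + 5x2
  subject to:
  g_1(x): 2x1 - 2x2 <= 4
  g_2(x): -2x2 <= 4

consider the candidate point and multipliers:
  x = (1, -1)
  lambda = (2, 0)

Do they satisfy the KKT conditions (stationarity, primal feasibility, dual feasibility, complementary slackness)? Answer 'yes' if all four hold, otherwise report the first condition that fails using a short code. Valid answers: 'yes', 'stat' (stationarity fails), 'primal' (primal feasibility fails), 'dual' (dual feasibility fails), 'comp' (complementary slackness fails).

Gradient of f: grad f(x) = Q x + c = (-4, 4)
Constraint values g_i(x) = a_i^T x - b_i:
  g_1((1, -1)) = 0
  g_2((1, -1)) = -2
Stationarity residual: grad f(x) + sum_i lambda_i a_i = (0, 0)
  -> stationarity OK
Primal feasibility (all g_i <= 0): OK
Dual feasibility (all lambda_i >= 0): OK
Complementary slackness (lambda_i * g_i(x) = 0 for all i): OK

Verdict: yes, KKT holds.

yes


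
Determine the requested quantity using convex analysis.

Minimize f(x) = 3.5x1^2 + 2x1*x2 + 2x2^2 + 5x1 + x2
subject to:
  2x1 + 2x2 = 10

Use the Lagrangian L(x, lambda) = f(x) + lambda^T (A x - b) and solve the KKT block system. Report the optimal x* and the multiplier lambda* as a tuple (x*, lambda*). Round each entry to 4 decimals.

Form the Lagrangian:
  L(x, lambda) = (1/2) x^T Q x + c^T x + lambda^T (A x - b)
Stationarity (grad_x L = 0): Q x + c + A^T lambda = 0.
Primal feasibility: A x = b.

This gives the KKT block system:
  [ Q   A^T ] [ x     ]   [-c ]
  [ A    0  ] [ lambda ] = [ b ]

Solving the linear system:
  x*      = (0.8571, 4.1429)
  lambda* = (-9.6429)
  f(x*)   = 52.4286

x* = (0.8571, 4.1429), lambda* = (-9.6429)


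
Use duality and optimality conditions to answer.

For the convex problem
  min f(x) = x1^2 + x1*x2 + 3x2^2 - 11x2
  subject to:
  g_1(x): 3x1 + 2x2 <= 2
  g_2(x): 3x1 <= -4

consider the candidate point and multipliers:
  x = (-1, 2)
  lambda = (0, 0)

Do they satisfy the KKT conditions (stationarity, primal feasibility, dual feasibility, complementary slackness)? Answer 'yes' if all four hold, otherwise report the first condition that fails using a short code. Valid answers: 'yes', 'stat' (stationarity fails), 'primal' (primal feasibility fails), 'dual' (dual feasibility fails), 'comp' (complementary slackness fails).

Gradient of f: grad f(x) = Q x + c = (0, 0)
Constraint values g_i(x) = a_i^T x - b_i:
  g_1((-1, 2)) = -1
  g_2((-1, 2)) = 1
Stationarity residual: grad f(x) + sum_i lambda_i a_i = (0, 0)
  -> stationarity OK
Primal feasibility (all g_i <= 0): FAILS
Dual feasibility (all lambda_i >= 0): OK
Complementary slackness (lambda_i * g_i(x) = 0 for all i): OK

Verdict: the first failing condition is primal_feasibility -> primal.

primal


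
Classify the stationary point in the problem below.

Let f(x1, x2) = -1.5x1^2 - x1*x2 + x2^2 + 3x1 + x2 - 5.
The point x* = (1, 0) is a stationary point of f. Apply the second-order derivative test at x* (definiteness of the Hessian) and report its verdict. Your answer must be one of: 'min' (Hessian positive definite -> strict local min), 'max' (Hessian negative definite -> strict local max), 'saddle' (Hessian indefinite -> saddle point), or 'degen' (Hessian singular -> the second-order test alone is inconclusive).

Compute the Hessian H = grad^2 f:
  H = [[-3, -1], [-1, 2]]
Verify stationarity: grad f(x*) = H x* + g = (0, 0).
Eigenvalues of H: -3.1926, 2.1926.
Eigenvalues have mixed signs, so H is indefinite -> x* is a saddle point.

saddle


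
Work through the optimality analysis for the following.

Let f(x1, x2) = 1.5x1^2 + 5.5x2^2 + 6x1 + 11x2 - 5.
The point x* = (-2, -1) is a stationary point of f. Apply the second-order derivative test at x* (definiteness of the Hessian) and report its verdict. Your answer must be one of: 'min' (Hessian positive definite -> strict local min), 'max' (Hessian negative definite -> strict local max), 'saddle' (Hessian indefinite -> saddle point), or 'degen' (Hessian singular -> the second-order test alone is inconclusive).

Compute the Hessian H = grad^2 f:
  H = [[3, 0], [0, 11]]
Verify stationarity: grad f(x*) = H x* + g = (0, 0).
Eigenvalues of H: 3, 11.
Both eigenvalues > 0, so H is positive definite -> x* is a strict local min.

min


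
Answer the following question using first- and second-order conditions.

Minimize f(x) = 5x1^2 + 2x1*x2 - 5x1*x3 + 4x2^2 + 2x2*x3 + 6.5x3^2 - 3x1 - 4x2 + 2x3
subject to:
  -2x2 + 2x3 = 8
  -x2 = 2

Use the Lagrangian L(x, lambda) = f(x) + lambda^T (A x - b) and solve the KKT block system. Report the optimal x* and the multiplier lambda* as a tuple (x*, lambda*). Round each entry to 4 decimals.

Form the Lagrangian:
  L(x, lambda) = (1/2) x^T Q x + c^T x + lambda^T (A x - b)
Stationarity (grad_x L = 0): Q x + c + A^T lambda = 0.
Primal feasibility: A x = b.

This gives the KKT block system:
  [ Q   A^T ] [ x     ]   [-c ]
  [ A    0  ] [ lambda ] = [ b ]

Solving the linear system:
  x*      = (1.7, -2, 2)
  lambda* = (-7.75, 2.9)
  f(x*)   = 31.55

x* = (1.7, -2, 2), lambda* = (-7.75, 2.9)


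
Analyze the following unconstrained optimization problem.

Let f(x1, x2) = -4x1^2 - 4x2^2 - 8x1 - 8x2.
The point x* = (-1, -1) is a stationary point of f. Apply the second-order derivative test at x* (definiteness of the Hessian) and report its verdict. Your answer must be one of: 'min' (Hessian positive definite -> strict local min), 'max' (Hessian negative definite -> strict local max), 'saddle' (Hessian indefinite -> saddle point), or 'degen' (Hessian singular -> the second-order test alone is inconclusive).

Compute the Hessian H = grad^2 f:
  H = [[-8, 0], [0, -8]]
Verify stationarity: grad f(x*) = H x* + g = (0, 0).
Eigenvalues of H: -8, -8.
Both eigenvalues < 0, so H is negative definite -> x* is a strict local max.

max


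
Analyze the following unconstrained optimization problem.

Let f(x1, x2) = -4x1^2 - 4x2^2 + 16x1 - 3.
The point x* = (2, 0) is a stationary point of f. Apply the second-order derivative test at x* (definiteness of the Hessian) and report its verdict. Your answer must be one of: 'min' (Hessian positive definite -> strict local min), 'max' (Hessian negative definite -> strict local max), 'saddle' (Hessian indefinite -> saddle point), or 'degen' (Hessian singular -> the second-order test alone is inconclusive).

Compute the Hessian H = grad^2 f:
  H = [[-8, 0], [0, -8]]
Verify stationarity: grad f(x*) = H x* + g = (0, 0).
Eigenvalues of H: -8, -8.
Both eigenvalues < 0, so H is negative definite -> x* is a strict local max.

max


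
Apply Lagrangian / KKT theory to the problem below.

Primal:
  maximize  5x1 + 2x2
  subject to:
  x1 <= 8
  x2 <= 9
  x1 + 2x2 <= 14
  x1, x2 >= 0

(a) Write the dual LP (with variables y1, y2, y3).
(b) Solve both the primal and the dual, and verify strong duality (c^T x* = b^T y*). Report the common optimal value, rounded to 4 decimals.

The standard primal-dual pair for 'max c^T x s.t. A x <= b, x >= 0' is:
  Dual:  min b^T y  s.t.  A^T y >= c,  y >= 0.

So the dual LP is:
  minimize  8y1 + 9y2 + 14y3
  subject to:
    y1 + y3 >= 5
    y2 + 2y3 >= 2
    y1, y2, y3 >= 0

Solving the primal: x* = (8, 3).
  primal value c^T x* = 46.
Solving the dual: y* = (4, 0, 1).
  dual value b^T y* = 46.
Strong duality: c^T x* = b^T y*. Confirmed.

46


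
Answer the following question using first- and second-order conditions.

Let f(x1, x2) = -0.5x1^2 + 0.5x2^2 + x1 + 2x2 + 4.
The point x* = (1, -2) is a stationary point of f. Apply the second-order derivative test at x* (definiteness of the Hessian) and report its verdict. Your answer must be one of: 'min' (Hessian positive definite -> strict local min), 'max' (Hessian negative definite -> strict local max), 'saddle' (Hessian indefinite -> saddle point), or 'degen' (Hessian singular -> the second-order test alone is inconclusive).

Compute the Hessian H = grad^2 f:
  H = [[-1, 0], [0, 1]]
Verify stationarity: grad f(x*) = H x* + g = (0, 0).
Eigenvalues of H: -1, 1.
Eigenvalues have mixed signs, so H is indefinite -> x* is a saddle point.

saddle


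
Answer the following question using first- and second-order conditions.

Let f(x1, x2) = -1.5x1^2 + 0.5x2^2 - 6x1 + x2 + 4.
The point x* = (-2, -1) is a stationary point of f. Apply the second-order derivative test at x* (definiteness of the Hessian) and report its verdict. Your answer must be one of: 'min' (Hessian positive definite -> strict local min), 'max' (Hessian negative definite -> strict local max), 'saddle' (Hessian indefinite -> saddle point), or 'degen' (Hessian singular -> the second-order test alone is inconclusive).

Compute the Hessian H = grad^2 f:
  H = [[-3, 0], [0, 1]]
Verify stationarity: grad f(x*) = H x* + g = (0, 0).
Eigenvalues of H: -3, 1.
Eigenvalues have mixed signs, so H is indefinite -> x* is a saddle point.

saddle


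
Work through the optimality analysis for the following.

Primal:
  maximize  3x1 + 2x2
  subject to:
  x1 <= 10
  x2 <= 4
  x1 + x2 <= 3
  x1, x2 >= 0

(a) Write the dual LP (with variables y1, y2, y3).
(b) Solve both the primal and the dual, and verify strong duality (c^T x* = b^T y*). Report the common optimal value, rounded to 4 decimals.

The standard primal-dual pair for 'max c^T x s.t. A x <= b, x >= 0' is:
  Dual:  min b^T y  s.t.  A^T y >= c,  y >= 0.

So the dual LP is:
  minimize  10y1 + 4y2 + 3y3
  subject to:
    y1 + y3 >= 3
    y2 + y3 >= 2
    y1, y2, y3 >= 0

Solving the primal: x* = (3, 0).
  primal value c^T x* = 9.
Solving the dual: y* = (0, 0, 3).
  dual value b^T y* = 9.
Strong duality: c^T x* = b^T y*. Confirmed.

9


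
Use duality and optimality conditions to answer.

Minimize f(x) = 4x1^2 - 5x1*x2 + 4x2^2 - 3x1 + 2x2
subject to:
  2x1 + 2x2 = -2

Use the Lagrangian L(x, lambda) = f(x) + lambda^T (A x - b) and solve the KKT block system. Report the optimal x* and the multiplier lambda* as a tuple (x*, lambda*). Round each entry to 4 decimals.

Form the Lagrangian:
  L(x, lambda) = (1/2) x^T Q x + c^T x + lambda^T (A x - b)
Stationarity (grad_x L = 0): Q x + c + A^T lambda = 0.
Primal feasibility: A x = b.

This gives the KKT block system:
  [ Q   A^T ] [ x     ]   [-c ]
  [ A    0  ] [ lambda ] = [ b ]

Solving the linear system:
  x*      = (-0.3077, -0.6923)
  lambda* = (1)
  f(x*)   = 0.7692

x* = (-0.3077, -0.6923), lambda* = (1)


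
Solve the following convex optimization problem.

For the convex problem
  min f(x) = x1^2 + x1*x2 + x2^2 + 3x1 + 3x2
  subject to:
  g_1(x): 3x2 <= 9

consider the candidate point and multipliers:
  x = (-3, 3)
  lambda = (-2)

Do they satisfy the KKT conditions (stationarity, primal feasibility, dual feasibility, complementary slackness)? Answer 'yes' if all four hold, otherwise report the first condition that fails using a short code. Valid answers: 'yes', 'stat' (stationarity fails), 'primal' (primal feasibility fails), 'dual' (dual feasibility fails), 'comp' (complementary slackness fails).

Gradient of f: grad f(x) = Q x + c = (0, 6)
Constraint values g_i(x) = a_i^T x - b_i:
  g_1((-3, 3)) = 0
Stationarity residual: grad f(x) + sum_i lambda_i a_i = (0, 0)
  -> stationarity OK
Primal feasibility (all g_i <= 0): OK
Dual feasibility (all lambda_i >= 0): FAILS
Complementary slackness (lambda_i * g_i(x) = 0 for all i): OK

Verdict: the first failing condition is dual_feasibility -> dual.

dual


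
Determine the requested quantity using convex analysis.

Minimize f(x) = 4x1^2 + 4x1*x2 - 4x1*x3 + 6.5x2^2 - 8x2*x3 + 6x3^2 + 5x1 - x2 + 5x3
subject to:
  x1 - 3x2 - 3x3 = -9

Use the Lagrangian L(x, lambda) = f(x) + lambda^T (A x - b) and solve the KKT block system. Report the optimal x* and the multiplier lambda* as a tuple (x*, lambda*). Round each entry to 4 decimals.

Form the Lagrangian:
  L(x, lambda) = (1/2) x^T Q x + c^T x + lambda^T (A x - b)
Stationarity (grad_x L = 0): Q x + c + A^T lambda = 0.
Primal feasibility: A x = b.

This gives the KKT block system:
  [ Q   A^T ] [ x     ]   [-c ]
  [ A    0  ] [ lambda ] = [ b ]

Solving the linear system:
  x*      = (-1.3306, 1.653, 0.9034)
  lambda* = (2.6465)
  f(x*)   = 10.0147

x* = (-1.3306, 1.653, 0.9034), lambda* = (2.6465)


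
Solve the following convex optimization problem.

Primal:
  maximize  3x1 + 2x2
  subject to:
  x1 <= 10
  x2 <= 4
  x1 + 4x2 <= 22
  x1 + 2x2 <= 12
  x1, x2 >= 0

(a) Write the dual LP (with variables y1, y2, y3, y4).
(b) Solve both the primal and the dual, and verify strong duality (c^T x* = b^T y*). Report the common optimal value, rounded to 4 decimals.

The standard primal-dual pair for 'max c^T x s.t. A x <= b, x >= 0' is:
  Dual:  min b^T y  s.t.  A^T y >= c,  y >= 0.

So the dual LP is:
  minimize  10y1 + 4y2 + 22y3 + 12y4
  subject to:
    y1 + y3 + y4 >= 3
    y2 + 4y3 + 2y4 >= 2
    y1, y2, y3, y4 >= 0

Solving the primal: x* = (10, 1).
  primal value c^T x* = 32.
Solving the dual: y* = (2, 0, 0, 1).
  dual value b^T y* = 32.
Strong duality: c^T x* = b^T y*. Confirmed.

32


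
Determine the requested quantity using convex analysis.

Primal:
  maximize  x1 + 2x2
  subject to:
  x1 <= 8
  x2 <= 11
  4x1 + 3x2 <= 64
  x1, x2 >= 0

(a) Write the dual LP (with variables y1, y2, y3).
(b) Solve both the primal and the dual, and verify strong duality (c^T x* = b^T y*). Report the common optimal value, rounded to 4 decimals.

The standard primal-dual pair for 'max c^T x s.t. A x <= b, x >= 0' is:
  Dual:  min b^T y  s.t.  A^T y >= c,  y >= 0.

So the dual LP is:
  minimize  8y1 + 11y2 + 64y3
  subject to:
    y1 + 4y3 >= 1
    y2 + 3y3 >= 2
    y1, y2, y3 >= 0

Solving the primal: x* = (7.75, 11).
  primal value c^T x* = 29.75.
Solving the dual: y* = (0, 1.25, 0.25).
  dual value b^T y* = 29.75.
Strong duality: c^T x* = b^T y*. Confirmed.

29.75


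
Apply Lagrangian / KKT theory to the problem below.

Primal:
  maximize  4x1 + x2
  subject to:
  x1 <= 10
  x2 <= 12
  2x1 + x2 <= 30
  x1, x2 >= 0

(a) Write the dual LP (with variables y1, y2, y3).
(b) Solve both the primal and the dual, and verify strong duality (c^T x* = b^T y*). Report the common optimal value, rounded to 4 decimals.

The standard primal-dual pair for 'max c^T x s.t. A x <= b, x >= 0' is:
  Dual:  min b^T y  s.t.  A^T y >= c,  y >= 0.

So the dual LP is:
  minimize  10y1 + 12y2 + 30y3
  subject to:
    y1 + 2y3 >= 4
    y2 + y3 >= 1
    y1, y2, y3 >= 0

Solving the primal: x* = (10, 10).
  primal value c^T x* = 50.
Solving the dual: y* = (2, 0, 1).
  dual value b^T y* = 50.
Strong duality: c^T x* = b^T y*. Confirmed.

50


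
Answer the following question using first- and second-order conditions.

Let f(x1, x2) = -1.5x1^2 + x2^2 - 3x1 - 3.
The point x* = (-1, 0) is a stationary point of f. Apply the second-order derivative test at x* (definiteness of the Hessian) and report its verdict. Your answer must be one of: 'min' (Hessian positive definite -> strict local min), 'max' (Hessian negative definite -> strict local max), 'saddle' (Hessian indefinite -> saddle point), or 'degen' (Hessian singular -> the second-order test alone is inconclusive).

Compute the Hessian H = grad^2 f:
  H = [[-3, 0], [0, 2]]
Verify stationarity: grad f(x*) = H x* + g = (0, 0).
Eigenvalues of H: -3, 2.
Eigenvalues have mixed signs, so H is indefinite -> x* is a saddle point.

saddle


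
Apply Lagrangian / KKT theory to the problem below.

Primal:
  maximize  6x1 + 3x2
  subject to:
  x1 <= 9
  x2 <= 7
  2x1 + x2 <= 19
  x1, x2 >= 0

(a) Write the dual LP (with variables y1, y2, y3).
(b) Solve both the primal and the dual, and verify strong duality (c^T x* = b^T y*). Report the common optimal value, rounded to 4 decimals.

The standard primal-dual pair for 'max c^T x s.t. A x <= b, x >= 0' is:
  Dual:  min b^T y  s.t.  A^T y >= c,  y >= 0.

So the dual LP is:
  minimize  9y1 + 7y2 + 19y3
  subject to:
    y1 + 2y3 >= 6
    y2 + y3 >= 3
    y1, y2, y3 >= 0

Solving the primal: x* = (6, 7).
  primal value c^T x* = 57.
Solving the dual: y* = (0, 0, 3).
  dual value b^T y* = 57.
Strong duality: c^T x* = b^T y*. Confirmed.

57


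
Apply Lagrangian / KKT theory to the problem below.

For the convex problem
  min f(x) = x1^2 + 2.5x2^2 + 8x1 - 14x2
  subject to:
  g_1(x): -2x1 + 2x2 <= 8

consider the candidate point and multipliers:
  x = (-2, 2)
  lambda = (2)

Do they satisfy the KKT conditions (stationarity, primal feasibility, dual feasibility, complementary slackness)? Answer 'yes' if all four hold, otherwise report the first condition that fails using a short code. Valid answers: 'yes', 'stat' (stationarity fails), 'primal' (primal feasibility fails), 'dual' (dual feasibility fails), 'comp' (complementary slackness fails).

Gradient of f: grad f(x) = Q x + c = (4, -4)
Constraint values g_i(x) = a_i^T x - b_i:
  g_1((-2, 2)) = 0
Stationarity residual: grad f(x) + sum_i lambda_i a_i = (0, 0)
  -> stationarity OK
Primal feasibility (all g_i <= 0): OK
Dual feasibility (all lambda_i >= 0): OK
Complementary slackness (lambda_i * g_i(x) = 0 for all i): OK

Verdict: yes, KKT holds.

yes


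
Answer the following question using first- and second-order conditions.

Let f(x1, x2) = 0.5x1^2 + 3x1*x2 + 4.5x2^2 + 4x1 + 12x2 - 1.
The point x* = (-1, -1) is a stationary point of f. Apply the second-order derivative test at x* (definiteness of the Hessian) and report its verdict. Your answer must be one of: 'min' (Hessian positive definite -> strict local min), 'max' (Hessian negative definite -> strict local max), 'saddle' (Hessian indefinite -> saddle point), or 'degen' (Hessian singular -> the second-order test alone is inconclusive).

Compute the Hessian H = grad^2 f:
  H = [[1, 3], [3, 9]]
Verify stationarity: grad f(x*) = H x* + g = (0, 0).
Eigenvalues of H: 0, 10.
H has a zero eigenvalue (singular; positive semidefinite but not definite), so H is neither positive definite, negative definite, nor indefinite. The second-order test alone is inconclusive -> degen.
(Indeed, f is constant along the null direction of H through x*, so x* is not a strict local extremum.)

degen


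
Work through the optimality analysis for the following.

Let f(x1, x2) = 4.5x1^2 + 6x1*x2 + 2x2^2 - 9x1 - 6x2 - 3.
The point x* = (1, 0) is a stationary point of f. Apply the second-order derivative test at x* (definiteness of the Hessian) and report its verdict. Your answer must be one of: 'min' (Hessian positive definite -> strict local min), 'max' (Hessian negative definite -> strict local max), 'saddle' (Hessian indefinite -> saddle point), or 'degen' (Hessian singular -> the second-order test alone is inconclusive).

Compute the Hessian H = grad^2 f:
  H = [[9, 6], [6, 4]]
Verify stationarity: grad f(x*) = H x* + g = (0, 0).
Eigenvalues of H: 0, 13.
H has a zero eigenvalue (singular; positive semidefinite but not definite), so H is neither positive definite, negative definite, nor indefinite. The second-order test alone is inconclusive -> degen.
(Indeed, f is constant along the null direction of H through x*, so x* is not a strict local extremum.)

degen


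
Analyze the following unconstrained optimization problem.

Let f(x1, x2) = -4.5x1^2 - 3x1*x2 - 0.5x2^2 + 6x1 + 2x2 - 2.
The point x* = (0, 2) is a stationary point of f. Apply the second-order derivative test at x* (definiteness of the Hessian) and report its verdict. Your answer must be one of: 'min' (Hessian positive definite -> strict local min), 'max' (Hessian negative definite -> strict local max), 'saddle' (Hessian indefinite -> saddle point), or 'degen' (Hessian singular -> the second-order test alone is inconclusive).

Compute the Hessian H = grad^2 f:
  H = [[-9, -3], [-3, -1]]
Verify stationarity: grad f(x*) = H x* + g = (0, 0).
Eigenvalues of H: -10, 0.
H has a zero eigenvalue (singular; negative semidefinite but not definite), so H is neither positive definite, negative definite, nor indefinite. The second-order test alone is inconclusive -> degen.
(Indeed, f is constant along the null direction of H through x*, so x* is not a strict local extremum.)

degen


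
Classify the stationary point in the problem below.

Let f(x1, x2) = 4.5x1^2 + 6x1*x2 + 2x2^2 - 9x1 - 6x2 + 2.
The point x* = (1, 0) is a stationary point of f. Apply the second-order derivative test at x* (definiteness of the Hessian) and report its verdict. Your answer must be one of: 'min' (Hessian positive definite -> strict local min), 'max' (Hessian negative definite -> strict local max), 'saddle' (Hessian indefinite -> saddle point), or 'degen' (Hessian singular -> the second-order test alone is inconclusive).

Compute the Hessian H = grad^2 f:
  H = [[9, 6], [6, 4]]
Verify stationarity: grad f(x*) = H x* + g = (0, 0).
Eigenvalues of H: 0, 13.
H has a zero eigenvalue (singular; positive semidefinite but not definite), so H is neither positive definite, negative definite, nor indefinite. The second-order test alone is inconclusive -> degen.
(Indeed, f is constant along the null direction of H through x*, so x* is not a strict local extremum.)

degen


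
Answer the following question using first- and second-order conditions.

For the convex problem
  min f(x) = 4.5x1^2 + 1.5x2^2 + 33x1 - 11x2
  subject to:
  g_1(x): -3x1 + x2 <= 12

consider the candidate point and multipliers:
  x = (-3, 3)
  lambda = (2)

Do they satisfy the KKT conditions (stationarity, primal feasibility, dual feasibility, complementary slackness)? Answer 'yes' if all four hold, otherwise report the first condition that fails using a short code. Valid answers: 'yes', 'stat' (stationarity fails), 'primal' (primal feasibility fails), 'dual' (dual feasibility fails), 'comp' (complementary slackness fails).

Gradient of f: grad f(x) = Q x + c = (6, -2)
Constraint values g_i(x) = a_i^T x - b_i:
  g_1((-3, 3)) = 0
Stationarity residual: grad f(x) + sum_i lambda_i a_i = (0, 0)
  -> stationarity OK
Primal feasibility (all g_i <= 0): OK
Dual feasibility (all lambda_i >= 0): OK
Complementary slackness (lambda_i * g_i(x) = 0 for all i): OK

Verdict: yes, KKT holds.

yes
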